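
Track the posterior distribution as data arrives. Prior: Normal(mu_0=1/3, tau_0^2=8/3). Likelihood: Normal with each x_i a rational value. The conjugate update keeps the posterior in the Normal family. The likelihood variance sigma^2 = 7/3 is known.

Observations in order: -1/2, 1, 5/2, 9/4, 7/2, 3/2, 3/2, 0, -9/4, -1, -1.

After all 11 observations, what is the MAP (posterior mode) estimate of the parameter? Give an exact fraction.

obs 1: x=-1/2 → posterior Normal(-1/9, 56/45)
obs 2: x=1 → posterior Normal(19/69, 56/69)
obs 3: x=5/2 → posterior Normal(79/93, 56/93)
obs 4: x=9/4 → posterior Normal(133/117, 56/117)
obs 5: x=7/2 → posterior Normal(217/141, 56/141)
obs 6: x=3/2 → posterior Normal(23/15, 56/165)
obs 7: x=3/2 → posterior Normal(289/189, 8/27)
obs 8: x=0 → posterior Normal(289/213, 56/213)
obs 9: x=-9/4 → posterior Normal(235/237, 56/237)
obs 10: x=-1 → posterior Normal(211/261, 56/261)
obs 11: x=-1 → posterior Normal(187/285, 56/285)

187/285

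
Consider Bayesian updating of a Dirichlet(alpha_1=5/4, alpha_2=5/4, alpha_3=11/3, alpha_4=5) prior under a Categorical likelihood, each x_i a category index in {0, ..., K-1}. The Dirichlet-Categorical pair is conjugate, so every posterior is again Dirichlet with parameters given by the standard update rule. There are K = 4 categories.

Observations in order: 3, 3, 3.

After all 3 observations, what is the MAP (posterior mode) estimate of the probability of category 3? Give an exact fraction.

obs 1: x=3 → posterior Dirichlet(5/4, 5/4, 11/3, 6)
obs 2: x=3 → posterior Dirichlet(5/4, 5/4, 11/3, 7)
obs 3: x=3 → posterior Dirichlet(5/4, 5/4, 11/3, 8)

42/61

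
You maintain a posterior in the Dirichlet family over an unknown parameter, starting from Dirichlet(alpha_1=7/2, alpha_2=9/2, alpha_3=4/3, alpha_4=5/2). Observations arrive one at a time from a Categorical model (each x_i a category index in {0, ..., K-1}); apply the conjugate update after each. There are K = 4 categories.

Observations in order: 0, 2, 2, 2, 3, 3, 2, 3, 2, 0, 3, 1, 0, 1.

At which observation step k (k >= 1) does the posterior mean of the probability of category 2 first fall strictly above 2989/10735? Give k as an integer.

k = 7

obs 1: x=0 → posterior Dirichlet(9/2, 9/2, 4/3, 5/2)
obs 2: x=2 → posterior Dirichlet(9/2, 9/2, 7/3, 5/2)
obs 3: x=2 → posterior Dirichlet(9/2, 9/2, 10/3, 5/2)
obs 4: x=2 → posterior Dirichlet(9/2, 9/2, 13/3, 5/2)
obs 5: x=3 → posterior Dirichlet(9/2, 9/2, 13/3, 7/2)
obs 6: x=3 → posterior Dirichlet(9/2, 9/2, 13/3, 9/2)
obs 7: x=2 → posterior Dirichlet(9/2, 9/2, 16/3, 9/2)
obs 8: x=3 → posterior Dirichlet(9/2, 9/2, 16/3, 11/2)
obs 9: x=2 → posterior Dirichlet(9/2, 9/2, 19/3, 11/2)
obs 10: x=0 → posterior Dirichlet(11/2, 9/2, 19/3, 11/2)
obs 11: x=3 → posterior Dirichlet(11/2, 9/2, 19/3, 13/2)
obs 12: x=1 → posterior Dirichlet(11/2, 11/2, 19/3, 13/2)
obs 13: x=0 → posterior Dirichlet(13/2, 11/2, 19/3, 13/2)
obs 14: x=1 → posterior Dirichlet(13/2, 13/2, 19/3, 13/2)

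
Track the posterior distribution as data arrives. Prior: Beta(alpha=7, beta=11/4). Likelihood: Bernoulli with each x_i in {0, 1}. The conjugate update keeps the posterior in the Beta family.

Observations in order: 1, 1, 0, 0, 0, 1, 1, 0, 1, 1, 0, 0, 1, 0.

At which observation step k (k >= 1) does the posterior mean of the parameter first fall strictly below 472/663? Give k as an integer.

obs 1: x=1 → posterior Beta(8, 11/4)
obs 2: x=1 → posterior Beta(9, 11/4)
obs 3: x=0 → posterior Beta(9, 15/4)
obs 4: x=0 → posterior Beta(9, 19/4)
obs 5: x=0 → posterior Beta(9, 23/4)
obs 6: x=1 → posterior Beta(10, 23/4)
obs 7: x=1 → posterior Beta(11, 23/4)
obs 8: x=0 → posterior Beta(11, 27/4)
obs 9: x=1 → posterior Beta(12, 27/4)
obs 10: x=1 → posterior Beta(13, 27/4)
obs 11: x=0 → posterior Beta(13, 31/4)
obs 12: x=0 → posterior Beta(13, 35/4)
obs 13: x=1 → posterior Beta(14, 35/4)
obs 14: x=0 → posterior Beta(14, 39/4)

k = 3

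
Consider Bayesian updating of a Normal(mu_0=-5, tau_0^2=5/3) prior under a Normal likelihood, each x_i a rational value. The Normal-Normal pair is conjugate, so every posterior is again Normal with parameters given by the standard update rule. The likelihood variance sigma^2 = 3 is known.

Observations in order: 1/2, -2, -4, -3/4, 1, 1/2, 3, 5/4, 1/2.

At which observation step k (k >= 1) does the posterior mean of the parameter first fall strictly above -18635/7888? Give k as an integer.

obs 1: x=1/2 → posterior Normal(-85/28, 15/14)
obs 2: x=-2 → posterior Normal(-105/38, 15/19)
obs 3: x=-4 → posterior Normal(-145/48, 5/8)
obs 4: x=-3/4 → posterior Normal(-305/116, 15/29)
obs 5: x=1 → posterior Normal(-285/136, 15/34)
obs 6: x=1/2 → posterior Normal(-275/156, 5/13)
obs 7: x=3 → posterior Normal(-215/176, 15/44)
obs 8: x=5/4 → posterior Normal(-95/98, 15/49)
obs 9: x=1/2 → posterior Normal(-5/6, 5/18)

k = 5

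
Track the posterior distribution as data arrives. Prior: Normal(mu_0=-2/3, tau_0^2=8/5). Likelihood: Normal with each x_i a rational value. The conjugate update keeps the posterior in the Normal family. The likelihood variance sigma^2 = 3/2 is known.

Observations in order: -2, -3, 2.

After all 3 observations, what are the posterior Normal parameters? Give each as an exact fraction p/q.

mu_0=-58/63, tau_0^2=8/21

obs 1: x=-2 → posterior Normal(-42/31, 24/31)
obs 2: x=-3 → posterior Normal(-90/47, 24/47)
obs 3: x=2 → posterior Normal(-58/63, 8/21)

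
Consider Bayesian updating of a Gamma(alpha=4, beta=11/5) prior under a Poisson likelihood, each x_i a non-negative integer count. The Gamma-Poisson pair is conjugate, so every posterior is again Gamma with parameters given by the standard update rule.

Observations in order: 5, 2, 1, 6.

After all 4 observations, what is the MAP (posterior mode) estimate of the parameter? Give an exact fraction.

obs 1: x=5 → posterior Gamma(9, 16/5)
obs 2: x=2 → posterior Gamma(11, 21/5)
obs 3: x=1 → posterior Gamma(12, 26/5)
obs 4: x=6 → posterior Gamma(18, 31/5)

85/31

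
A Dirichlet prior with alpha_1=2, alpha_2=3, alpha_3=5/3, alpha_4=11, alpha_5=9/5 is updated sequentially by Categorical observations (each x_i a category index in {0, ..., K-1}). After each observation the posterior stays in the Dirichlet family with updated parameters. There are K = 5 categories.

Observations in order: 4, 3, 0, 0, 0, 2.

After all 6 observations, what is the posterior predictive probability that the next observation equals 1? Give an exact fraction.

45/382

obs 1: x=4 → posterior Dirichlet(2, 3, 5/3, 11, 14/5)
obs 2: x=3 → posterior Dirichlet(2, 3, 5/3, 12, 14/5)
obs 3: x=0 → posterior Dirichlet(3, 3, 5/3, 12, 14/5)
obs 4: x=0 → posterior Dirichlet(4, 3, 5/3, 12, 14/5)
obs 5: x=0 → posterior Dirichlet(5, 3, 5/3, 12, 14/5)
obs 6: x=2 → posterior Dirichlet(5, 3, 8/3, 12, 14/5)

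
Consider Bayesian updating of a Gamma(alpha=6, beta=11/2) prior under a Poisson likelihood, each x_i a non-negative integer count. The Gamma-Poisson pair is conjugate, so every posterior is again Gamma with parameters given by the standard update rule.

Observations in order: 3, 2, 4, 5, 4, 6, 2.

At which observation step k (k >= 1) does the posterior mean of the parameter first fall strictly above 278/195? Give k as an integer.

k = 2

obs 1: x=3 → posterior Gamma(9, 13/2)
obs 2: x=2 → posterior Gamma(11, 15/2)
obs 3: x=4 → posterior Gamma(15, 17/2)
obs 4: x=5 → posterior Gamma(20, 19/2)
obs 5: x=4 → posterior Gamma(24, 21/2)
obs 6: x=6 → posterior Gamma(30, 23/2)
obs 7: x=2 → posterior Gamma(32, 25/2)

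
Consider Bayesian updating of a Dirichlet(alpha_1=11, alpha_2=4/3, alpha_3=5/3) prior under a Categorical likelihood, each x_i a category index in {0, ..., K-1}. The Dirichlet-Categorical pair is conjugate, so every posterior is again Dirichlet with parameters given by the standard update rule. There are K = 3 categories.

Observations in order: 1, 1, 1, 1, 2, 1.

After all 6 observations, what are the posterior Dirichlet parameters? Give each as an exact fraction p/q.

alpha_1=11, alpha_2=19/3, alpha_3=8/3

obs 1: x=1 → posterior Dirichlet(11, 7/3, 5/3)
obs 2: x=1 → posterior Dirichlet(11, 10/3, 5/3)
obs 3: x=1 → posterior Dirichlet(11, 13/3, 5/3)
obs 4: x=1 → posterior Dirichlet(11, 16/3, 5/3)
obs 5: x=2 → posterior Dirichlet(11, 16/3, 8/3)
obs 6: x=1 → posterior Dirichlet(11, 19/3, 8/3)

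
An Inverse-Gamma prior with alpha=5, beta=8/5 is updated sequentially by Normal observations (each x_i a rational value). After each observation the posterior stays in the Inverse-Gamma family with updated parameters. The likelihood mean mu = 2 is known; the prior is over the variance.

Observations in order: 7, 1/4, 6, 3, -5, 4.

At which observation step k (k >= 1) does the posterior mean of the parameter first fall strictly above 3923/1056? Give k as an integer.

k = 3

obs 1: x=7 → posterior Inverse-Gamma(11/2, 141/10)
obs 2: x=1/4 → posterior Inverse-Gamma(6, 2501/160)
obs 3: x=6 → posterior Inverse-Gamma(13/2, 3781/160)
obs 4: x=3 → posterior Inverse-Gamma(7, 3861/160)
obs 5: x=-5 → posterior Inverse-Gamma(15/2, 7781/160)
obs 6: x=4 → posterior Inverse-Gamma(8, 8101/160)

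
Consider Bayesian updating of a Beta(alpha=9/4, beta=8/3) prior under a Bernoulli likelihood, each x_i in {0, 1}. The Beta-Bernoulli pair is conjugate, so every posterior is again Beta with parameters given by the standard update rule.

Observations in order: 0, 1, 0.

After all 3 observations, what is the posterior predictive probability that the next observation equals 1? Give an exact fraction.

obs 1: x=0 → posterior Beta(9/4, 11/3)
obs 2: x=1 → posterior Beta(13/4, 11/3)
obs 3: x=0 → posterior Beta(13/4, 14/3)

39/95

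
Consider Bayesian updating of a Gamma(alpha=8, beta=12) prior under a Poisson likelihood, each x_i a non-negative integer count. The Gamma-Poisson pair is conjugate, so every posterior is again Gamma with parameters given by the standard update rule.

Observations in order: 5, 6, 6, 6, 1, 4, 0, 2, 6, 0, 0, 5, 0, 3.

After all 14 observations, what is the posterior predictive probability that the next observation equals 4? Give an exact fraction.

obs 1: x=5 → posterior Gamma(13, 13)
obs 2: x=6 → posterior Gamma(19, 14)
obs 3: x=6 → posterior Gamma(25, 15)
obs 4: x=6 → posterior Gamma(31, 16)
obs 5: x=1 → posterior Gamma(32, 17)
obs 6: x=4 → posterior Gamma(36, 18)
obs 7: x=0 → posterior Gamma(36, 19)
obs 8: x=2 → posterior Gamma(38, 20)
obs 9: x=6 → posterior Gamma(44, 21)
obs 10: x=0 → posterior Gamma(44, 22)
obs 11: x=0 → posterior Gamma(44, 23)
obs 12: x=5 → posterior Gamma(49, 24)
obs 13: x=0 → posterior Gamma(49, 25)
obs 14: x=3 → posterior Gamma(52, 26)

1436137444990767932254729716764363661942877112666307827369884512922312921579520/15926791088519786003064148590679881418931379526481396121112548658575277686941529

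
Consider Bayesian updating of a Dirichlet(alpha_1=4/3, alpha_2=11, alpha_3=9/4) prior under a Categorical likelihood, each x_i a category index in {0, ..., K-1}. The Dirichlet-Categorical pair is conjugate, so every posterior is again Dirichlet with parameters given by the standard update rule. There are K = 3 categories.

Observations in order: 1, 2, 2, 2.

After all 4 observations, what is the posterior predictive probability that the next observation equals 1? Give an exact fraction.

obs 1: x=1 → posterior Dirichlet(4/3, 12, 9/4)
obs 2: x=2 → posterior Dirichlet(4/3, 12, 13/4)
obs 3: x=2 → posterior Dirichlet(4/3, 12, 17/4)
obs 4: x=2 → posterior Dirichlet(4/3, 12, 21/4)

144/223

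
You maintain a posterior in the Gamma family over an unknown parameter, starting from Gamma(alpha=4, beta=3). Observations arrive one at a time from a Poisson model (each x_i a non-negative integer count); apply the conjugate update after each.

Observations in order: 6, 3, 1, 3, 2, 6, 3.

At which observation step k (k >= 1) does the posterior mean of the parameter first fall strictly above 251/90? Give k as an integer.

k = 7

obs 1: x=6 → posterior Gamma(10, 4)
obs 2: x=3 → posterior Gamma(13, 5)
obs 3: x=1 → posterior Gamma(14, 6)
obs 4: x=3 → posterior Gamma(17, 7)
obs 5: x=2 → posterior Gamma(19, 8)
obs 6: x=6 → posterior Gamma(25, 9)
obs 7: x=3 → posterior Gamma(28, 10)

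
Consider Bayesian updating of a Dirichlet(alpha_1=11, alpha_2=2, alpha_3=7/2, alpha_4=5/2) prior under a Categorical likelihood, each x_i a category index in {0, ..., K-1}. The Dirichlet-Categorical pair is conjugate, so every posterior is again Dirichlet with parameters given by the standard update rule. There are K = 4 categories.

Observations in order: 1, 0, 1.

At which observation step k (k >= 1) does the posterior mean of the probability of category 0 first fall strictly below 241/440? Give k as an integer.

k = 3

obs 1: x=1 → posterior Dirichlet(11, 3, 7/2, 5/2)
obs 2: x=0 → posterior Dirichlet(12, 3, 7/2, 5/2)
obs 3: x=1 → posterior Dirichlet(12, 4, 7/2, 5/2)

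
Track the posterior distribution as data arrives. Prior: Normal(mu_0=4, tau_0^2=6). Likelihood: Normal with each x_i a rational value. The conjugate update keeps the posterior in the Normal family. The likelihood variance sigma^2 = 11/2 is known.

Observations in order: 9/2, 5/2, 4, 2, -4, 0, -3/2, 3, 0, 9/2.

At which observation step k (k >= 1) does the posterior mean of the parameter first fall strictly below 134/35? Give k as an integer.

k = 2

obs 1: x=9/2 → posterior Normal(98/23, 66/23)
obs 2: x=5/2 → posterior Normal(128/35, 66/35)
obs 3: x=4 → posterior Normal(176/47, 66/47)
obs 4: x=2 → posterior Normal(200/59, 66/59)
obs 5: x=-4 → posterior Normal(152/71, 66/71)
obs 6: x=0 → posterior Normal(152/83, 66/83)
obs 7: x=-3/2 → posterior Normal(134/95, 66/95)
obs 8: x=3 → posterior Normal(170/107, 66/107)
obs 9: x=0 → posterior Normal(10/7, 66/119)
obs 10: x=9/2 → posterior Normal(224/131, 66/131)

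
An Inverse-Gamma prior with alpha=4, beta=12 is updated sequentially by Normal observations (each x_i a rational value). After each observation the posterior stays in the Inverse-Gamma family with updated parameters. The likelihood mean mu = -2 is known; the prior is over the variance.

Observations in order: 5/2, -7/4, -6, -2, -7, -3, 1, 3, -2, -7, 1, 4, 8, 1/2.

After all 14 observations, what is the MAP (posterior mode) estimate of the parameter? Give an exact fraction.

4745/384

obs 1: x=5/2 → posterior Inverse-Gamma(9/2, 177/8)
obs 2: x=-7/4 → posterior Inverse-Gamma(5, 709/32)
obs 3: x=-6 → posterior Inverse-Gamma(11/2, 965/32)
obs 4: x=-2 → posterior Inverse-Gamma(6, 965/32)
obs 5: x=-7 → posterior Inverse-Gamma(13/2, 1365/32)
obs 6: x=-3 → posterior Inverse-Gamma(7, 1381/32)
obs 7: x=1 → posterior Inverse-Gamma(15/2, 1525/32)
obs 8: x=3 → posterior Inverse-Gamma(8, 1925/32)
obs 9: x=-2 → posterior Inverse-Gamma(17/2, 1925/32)
obs 10: x=-7 → posterior Inverse-Gamma(9, 2325/32)
obs 11: x=1 → posterior Inverse-Gamma(19/2, 2469/32)
obs 12: x=4 → posterior Inverse-Gamma(10, 3045/32)
obs 13: x=8 → posterior Inverse-Gamma(21/2, 4645/32)
obs 14: x=1/2 → posterior Inverse-Gamma(11, 4745/32)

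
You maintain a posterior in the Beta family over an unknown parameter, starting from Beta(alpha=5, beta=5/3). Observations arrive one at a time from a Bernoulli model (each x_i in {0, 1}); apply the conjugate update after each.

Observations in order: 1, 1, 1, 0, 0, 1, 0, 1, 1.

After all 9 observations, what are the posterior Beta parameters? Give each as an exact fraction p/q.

alpha=11, beta=14/3

obs 1: x=1 → posterior Beta(6, 5/3)
obs 2: x=1 → posterior Beta(7, 5/3)
obs 3: x=1 → posterior Beta(8, 5/3)
obs 4: x=0 → posterior Beta(8, 8/3)
obs 5: x=0 → posterior Beta(8, 11/3)
obs 6: x=1 → posterior Beta(9, 11/3)
obs 7: x=0 → posterior Beta(9, 14/3)
obs 8: x=1 → posterior Beta(10, 14/3)
obs 9: x=1 → posterior Beta(11, 14/3)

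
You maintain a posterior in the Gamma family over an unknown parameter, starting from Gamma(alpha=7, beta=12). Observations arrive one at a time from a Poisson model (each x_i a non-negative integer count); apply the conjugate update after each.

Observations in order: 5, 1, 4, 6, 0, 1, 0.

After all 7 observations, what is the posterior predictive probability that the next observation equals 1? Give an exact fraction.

obs 1: x=5 → posterior Gamma(12, 13)
obs 2: x=1 → posterior Gamma(13, 14)
obs 3: x=4 → posterior Gamma(17, 15)
obs 4: x=6 → posterior Gamma(23, 16)
obs 5: x=0 → posterior Gamma(23, 17)
obs 6: x=1 → posterior Gamma(24, 18)
obs 7: x=0 → posterior Gamma(24, 19)

14696288792882540453148885833763/41943040000000000000000000000000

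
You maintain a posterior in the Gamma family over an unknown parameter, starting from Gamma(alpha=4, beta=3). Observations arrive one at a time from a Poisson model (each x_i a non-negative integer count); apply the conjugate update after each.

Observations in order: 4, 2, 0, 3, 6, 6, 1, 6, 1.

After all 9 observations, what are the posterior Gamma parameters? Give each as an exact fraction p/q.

alpha=33, beta=12

obs 1: x=4 → posterior Gamma(8, 4)
obs 2: x=2 → posterior Gamma(10, 5)
obs 3: x=0 → posterior Gamma(10, 6)
obs 4: x=3 → posterior Gamma(13, 7)
obs 5: x=6 → posterior Gamma(19, 8)
obs 6: x=6 → posterior Gamma(25, 9)
obs 7: x=1 → posterior Gamma(26, 10)
obs 8: x=6 → posterior Gamma(32, 11)
obs 9: x=1 → posterior Gamma(33, 12)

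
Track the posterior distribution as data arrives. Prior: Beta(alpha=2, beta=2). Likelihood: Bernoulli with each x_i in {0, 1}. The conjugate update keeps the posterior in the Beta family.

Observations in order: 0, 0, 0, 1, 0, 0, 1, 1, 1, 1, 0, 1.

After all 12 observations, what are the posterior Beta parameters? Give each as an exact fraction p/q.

alpha=8, beta=8

obs 1: x=0 → posterior Beta(2, 3)
obs 2: x=0 → posterior Beta(2, 4)
obs 3: x=0 → posterior Beta(2, 5)
obs 4: x=1 → posterior Beta(3, 5)
obs 5: x=0 → posterior Beta(3, 6)
obs 6: x=0 → posterior Beta(3, 7)
obs 7: x=1 → posterior Beta(4, 7)
obs 8: x=1 → posterior Beta(5, 7)
obs 9: x=1 → posterior Beta(6, 7)
obs 10: x=1 → posterior Beta(7, 7)
obs 11: x=0 → posterior Beta(7, 8)
obs 12: x=1 → posterior Beta(8, 8)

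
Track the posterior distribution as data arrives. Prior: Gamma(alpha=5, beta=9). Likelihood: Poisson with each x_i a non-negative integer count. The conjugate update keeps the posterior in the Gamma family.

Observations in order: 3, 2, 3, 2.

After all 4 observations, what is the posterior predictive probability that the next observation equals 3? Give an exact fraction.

4350800906197714345/53359856776329592832

obs 1: x=3 → posterior Gamma(8, 10)
obs 2: x=2 → posterior Gamma(10, 11)
obs 3: x=3 → posterior Gamma(13, 12)
obs 4: x=2 → posterior Gamma(15, 13)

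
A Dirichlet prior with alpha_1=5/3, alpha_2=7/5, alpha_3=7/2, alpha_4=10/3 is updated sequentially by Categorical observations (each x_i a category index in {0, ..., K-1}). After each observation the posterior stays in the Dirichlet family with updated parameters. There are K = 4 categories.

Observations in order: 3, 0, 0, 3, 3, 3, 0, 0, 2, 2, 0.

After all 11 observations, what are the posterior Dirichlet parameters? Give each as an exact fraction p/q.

alpha_1=20/3, alpha_2=7/5, alpha_3=11/2, alpha_4=22/3

obs 1: x=3 → posterior Dirichlet(5/3, 7/5, 7/2, 13/3)
obs 2: x=0 → posterior Dirichlet(8/3, 7/5, 7/2, 13/3)
obs 3: x=0 → posterior Dirichlet(11/3, 7/5, 7/2, 13/3)
obs 4: x=3 → posterior Dirichlet(11/3, 7/5, 7/2, 16/3)
obs 5: x=3 → posterior Dirichlet(11/3, 7/5, 7/2, 19/3)
obs 6: x=3 → posterior Dirichlet(11/3, 7/5, 7/2, 22/3)
obs 7: x=0 → posterior Dirichlet(14/3, 7/5, 7/2, 22/3)
obs 8: x=0 → posterior Dirichlet(17/3, 7/5, 7/2, 22/3)
obs 9: x=2 → posterior Dirichlet(17/3, 7/5, 9/2, 22/3)
obs 10: x=2 → posterior Dirichlet(17/3, 7/5, 11/2, 22/3)
obs 11: x=0 → posterior Dirichlet(20/3, 7/5, 11/2, 22/3)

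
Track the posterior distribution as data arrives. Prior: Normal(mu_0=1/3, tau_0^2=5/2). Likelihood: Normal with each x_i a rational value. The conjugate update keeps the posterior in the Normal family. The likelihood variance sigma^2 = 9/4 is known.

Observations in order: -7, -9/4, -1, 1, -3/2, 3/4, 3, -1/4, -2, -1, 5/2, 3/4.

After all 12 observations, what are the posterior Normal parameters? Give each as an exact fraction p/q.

mu_0=-67/129, tau_0^2=15/86

obs 1: x=-7 → posterior Normal(-67/19, 45/38)
obs 2: x=-9/4 → posterior Normal(-179/58, 45/58)
obs 3: x=-1 → posterior Normal(-199/78, 15/26)
obs 4: x=1 → posterior Normal(-179/98, 45/98)
obs 5: x=-3/2 → posterior Normal(-209/118, 45/118)
obs 6: x=3/4 → posterior Normal(-97/69, 15/46)
obs 7: x=3 → posterior Normal(-67/79, 45/158)
obs 8: x=-1/4 → posterior Normal(-139/178, 45/178)
obs 9: x=-2 → posterior Normal(-179/198, 5/22)
obs 10: x=-1 → posterior Normal(-199/218, 45/218)
obs 11: x=5/2 → posterior Normal(-149/238, 45/238)
obs 12: x=3/4 → posterior Normal(-67/129, 15/86)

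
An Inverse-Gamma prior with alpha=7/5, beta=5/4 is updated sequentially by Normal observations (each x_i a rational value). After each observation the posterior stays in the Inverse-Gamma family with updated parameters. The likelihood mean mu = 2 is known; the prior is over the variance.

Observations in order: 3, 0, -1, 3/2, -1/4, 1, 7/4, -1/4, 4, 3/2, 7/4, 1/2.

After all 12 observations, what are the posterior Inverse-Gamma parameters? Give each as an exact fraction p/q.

obs 1: x=3 → posterior Inverse-Gamma(19/10, 7/4)
obs 2: x=0 → posterior Inverse-Gamma(12/5, 15/4)
obs 3: x=-1 → posterior Inverse-Gamma(29/10, 33/4)
obs 4: x=3/2 → posterior Inverse-Gamma(17/5, 67/8)
obs 5: x=-1/4 → posterior Inverse-Gamma(39/10, 349/32)
obs 6: x=1 → posterior Inverse-Gamma(22/5, 365/32)
obs 7: x=7/4 → posterior Inverse-Gamma(49/10, 183/16)
obs 8: x=-1/4 → posterior Inverse-Gamma(27/5, 447/32)
obs 9: x=4 → posterior Inverse-Gamma(59/10, 511/32)
obs 10: x=3/2 → posterior Inverse-Gamma(32/5, 515/32)
obs 11: x=7/4 → posterior Inverse-Gamma(69/10, 129/8)
obs 12: x=1/2 → posterior Inverse-Gamma(37/5, 69/4)

alpha=37/5, beta=69/4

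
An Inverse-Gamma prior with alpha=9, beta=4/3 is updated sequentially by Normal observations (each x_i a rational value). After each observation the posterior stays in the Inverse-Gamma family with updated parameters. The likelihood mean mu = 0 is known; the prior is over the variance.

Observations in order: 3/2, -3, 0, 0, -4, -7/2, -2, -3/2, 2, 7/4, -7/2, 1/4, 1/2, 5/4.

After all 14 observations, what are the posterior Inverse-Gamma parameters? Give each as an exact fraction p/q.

obs 1: x=3/2 → posterior Inverse-Gamma(19/2, 59/24)
obs 2: x=-3 → posterior Inverse-Gamma(10, 167/24)
obs 3: x=0 → posterior Inverse-Gamma(21/2, 167/24)
obs 4: x=0 → posterior Inverse-Gamma(11, 167/24)
obs 5: x=-4 → posterior Inverse-Gamma(23/2, 359/24)
obs 6: x=-7/2 → posterior Inverse-Gamma(12, 253/12)
obs 7: x=-2 → posterior Inverse-Gamma(25/2, 277/12)
obs 8: x=-3/2 → posterior Inverse-Gamma(13, 581/24)
obs 9: x=2 → posterior Inverse-Gamma(27/2, 629/24)
obs 10: x=7/4 → posterior Inverse-Gamma(14, 2663/96)
obs 11: x=-7/2 → posterior Inverse-Gamma(29/2, 3251/96)
obs 12: x=1/4 → posterior Inverse-Gamma(15, 1627/48)
obs 13: x=1/2 → posterior Inverse-Gamma(31/2, 1633/48)
obs 14: x=5/4 → posterior Inverse-Gamma(16, 3341/96)

alpha=16, beta=3341/96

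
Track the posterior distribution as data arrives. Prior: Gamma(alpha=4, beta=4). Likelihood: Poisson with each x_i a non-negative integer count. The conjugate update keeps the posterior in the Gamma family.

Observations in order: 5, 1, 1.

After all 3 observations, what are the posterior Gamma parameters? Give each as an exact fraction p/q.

obs 1: x=5 → posterior Gamma(9, 5)
obs 2: x=1 → posterior Gamma(10, 6)
obs 3: x=1 → posterior Gamma(11, 7)

alpha=11, beta=7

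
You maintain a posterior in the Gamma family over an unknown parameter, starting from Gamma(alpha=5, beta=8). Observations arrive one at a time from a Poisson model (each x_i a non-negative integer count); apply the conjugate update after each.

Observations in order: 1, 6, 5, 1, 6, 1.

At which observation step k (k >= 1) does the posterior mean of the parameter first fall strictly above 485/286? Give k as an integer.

obs 1: x=1 → posterior Gamma(6, 9)
obs 2: x=6 → posterior Gamma(12, 10)
obs 3: x=5 → posterior Gamma(17, 11)
obs 4: x=1 → posterior Gamma(18, 12)
obs 5: x=6 → posterior Gamma(24, 13)
obs 6: x=1 → posterior Gamma(25, 14)

k = 5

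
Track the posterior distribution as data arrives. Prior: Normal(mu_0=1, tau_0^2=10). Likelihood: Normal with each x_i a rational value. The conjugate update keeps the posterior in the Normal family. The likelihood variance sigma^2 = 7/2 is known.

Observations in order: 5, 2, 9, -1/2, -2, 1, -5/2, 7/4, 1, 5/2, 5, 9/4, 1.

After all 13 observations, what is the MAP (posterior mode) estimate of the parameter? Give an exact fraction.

517/267

obs 1: x=5 → posterior Normal(107/27, 70/27)
obs 2: x=2 → posterior Normal(147/47, 70/47)
obs 3: x=9 → posterior Normal(327/67, 70/67)
obs 4: x=-1/2 → posterior Normal(317/87, 70/87)
obs 5: x=-2 → posterior Normal(277/107, 70/107)
obs 6: x=1 → posterior Normal(297/127, 70/127)
obs 7: x=-5/2 → posterior Normal(247/147, 10/21)
obs 8: x=7/4 → posterior Normal(282/167, 70/167)
obs 9: x=1 → posterior Normal(302/187, 70/187)
obs 10: x=5/2 → posterior Normal(352/207, 70/207)
obs 11: x=5 → posterior Normal(452/227, 70/227)
obs 12: x=9/4 → posterior Normal(497/247, 70/247)
obs 13: x=1 → posterior Normal(517/267, 70/267)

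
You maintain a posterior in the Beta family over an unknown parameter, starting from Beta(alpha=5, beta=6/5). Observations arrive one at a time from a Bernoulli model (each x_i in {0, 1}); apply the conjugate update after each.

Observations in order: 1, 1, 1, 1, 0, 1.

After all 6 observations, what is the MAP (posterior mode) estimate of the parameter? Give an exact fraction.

obs 1: x=1 → posterior Beta(6, 6/5)
obs 2: x=1 → posterior Beta(7, 6/5)
obs 3: x=1 → posterior Beta(8, 6/5)
obs 4: x=1 → posterior Beta(9, 6/5)
obs 5: x=0 → posterior Beta(9, 11/5)
obs 6: x=1 → posterior Beta(10, 11/5)

15/17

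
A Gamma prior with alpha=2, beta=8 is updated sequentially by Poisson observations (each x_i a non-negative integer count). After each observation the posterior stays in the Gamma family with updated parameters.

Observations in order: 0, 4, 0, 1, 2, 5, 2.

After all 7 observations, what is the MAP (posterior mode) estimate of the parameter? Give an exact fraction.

1

obs 1: x=0 → posterior Gamma(2, 9)
obs 2: x=4 → posterior Gamma(6, 10)
obs 3: x=0 → posterior Gamma(6, 11)
obs 4: x=1 → posterior Gamma(7, 12)
obs 5: x=2 → posterior Gamma(9, 13)
obs 6: x=5 → posterior Gamma(14, 14)
obs 7: x=2 → posterior Gamma(16, 15)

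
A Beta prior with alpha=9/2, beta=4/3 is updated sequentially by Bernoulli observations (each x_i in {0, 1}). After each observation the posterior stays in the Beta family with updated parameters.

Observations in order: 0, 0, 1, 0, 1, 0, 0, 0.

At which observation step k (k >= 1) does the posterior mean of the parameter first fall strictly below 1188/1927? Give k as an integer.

k = 2

obs 1: x=0 → posterior Beta(9/2, 7/3)
obs 2: x=0 → posterior Beta(9/2, 10/3)
obs 3: x=1 → posterior Beta(11/2, 10/3)
obs 4: x=0 → posterior Beta(11/2, 13/3)
obs 5: x=1 → posterior Beta(13/2, 13/3)
obs 6: x=0 → posterior Beta(13/2, 16/3)
obs 7: x=0 → posterior Beta(13/2, 19/3)
obs 8: x=0 → posterior Beta(13/2, 22/3)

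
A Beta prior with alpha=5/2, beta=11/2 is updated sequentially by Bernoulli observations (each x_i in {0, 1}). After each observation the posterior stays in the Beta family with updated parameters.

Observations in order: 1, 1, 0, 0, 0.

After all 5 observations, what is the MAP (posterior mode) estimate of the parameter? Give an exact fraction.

7/22

obs 1: x=1 → posterior Beta(7/2, 11/2)
obs 2: x=1 → posterior Beta(9/2, 11/2)
obs 3: x=0 → posterior Beta(9/2, 13/2)
obs 4: x=0 → posterior Beta(9/2, 15/2)
obs 5: x=0 → posterior Beta(9/2, 17/2)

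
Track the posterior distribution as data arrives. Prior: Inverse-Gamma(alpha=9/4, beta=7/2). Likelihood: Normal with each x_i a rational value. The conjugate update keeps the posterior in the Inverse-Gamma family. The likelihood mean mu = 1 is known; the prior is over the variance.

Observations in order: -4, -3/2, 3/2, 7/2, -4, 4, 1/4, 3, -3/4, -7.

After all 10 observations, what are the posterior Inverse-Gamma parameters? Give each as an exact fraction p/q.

obs 1: x=-4 → posterior Inverse-Gamma(11/4, 16)
obs 2: x=-3/2 → posterior Inverse-Gamma(13/4, 153/8)
obs 3: x=3/2 → posterior Inverse-Gamma(15/4, 77/4)
obs 4: x=7/2 → posterior Inverse-Gamma(17/4, 179/8)
obs 5: x=-4 → posterior Inverse-Gamma(19/4, 279/8)
obs 6: x=4 → posterior Inverse-Gamma(21/4, 315/8)
obs 7: x=1/4 → posterior Inverse-Gamma(23/4, 1269/32)
obs 8: x=3 → posterior Inverse-Gamma(25/4, 1333/32)
obs 9: x=-3/4 → posterior Inverse-Gamma(27/4, 691/16)
obs 10: x=-7 → posterior Inverse-Gamma(29/4, 1203/16)

alpha=29/4, beta=1203/16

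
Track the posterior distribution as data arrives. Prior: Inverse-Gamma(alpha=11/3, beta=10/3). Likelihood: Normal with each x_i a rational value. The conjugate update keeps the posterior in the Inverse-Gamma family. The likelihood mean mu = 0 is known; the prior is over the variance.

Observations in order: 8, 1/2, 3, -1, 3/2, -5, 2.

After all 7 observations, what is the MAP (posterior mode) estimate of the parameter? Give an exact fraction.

673/98

obs 1: x=8 → posterior Inverse-Gamma(25/6, 106/3)
obs 2: x=1/2 → posterior Inverse-Gamma(14/3, 851/24)
obs 3: x=3 → posterior Inverse-Gamma(31/6, 959/24)
obs 4: x=-1 → posterior Inverse-Gamma(17/3, 971/24)
obs 5: x=3/2 → posterior Inverse-Gamma(37/6, 499/12)
obs 6: x=-5 → posterior Inverse-Gamma(20/3, 649/12)
obs 7: x=2 → posterior Inverse-Gamma(43/6, 673/12)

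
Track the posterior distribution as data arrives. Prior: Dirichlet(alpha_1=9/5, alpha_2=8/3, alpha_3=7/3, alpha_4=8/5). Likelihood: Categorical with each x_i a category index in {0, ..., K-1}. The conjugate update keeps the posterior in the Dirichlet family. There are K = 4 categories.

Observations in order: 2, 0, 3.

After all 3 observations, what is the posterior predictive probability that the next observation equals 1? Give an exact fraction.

40/171

obs 1: x=2 → posterior Dirichlet(9/5, 8/3, 10/3, 8/5)
obs 2: x=0 → posterior Dirichlet(14/5, 8/3, 10/3, 8/5)
obs 3: x=3 → posterior Dirichlet(14/5, 8/3, 10/3, 13/5)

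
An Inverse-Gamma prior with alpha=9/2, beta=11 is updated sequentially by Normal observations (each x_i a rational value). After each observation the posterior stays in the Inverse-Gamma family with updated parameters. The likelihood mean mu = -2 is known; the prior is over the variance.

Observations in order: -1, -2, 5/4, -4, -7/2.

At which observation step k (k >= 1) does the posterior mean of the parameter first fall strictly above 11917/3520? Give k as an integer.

obs 1: x=-1 → posterior Inverse-Gamma(5, 23/2)
obs 2: x=-2 → posterior Inverse-Gamma(11/2, 23/2)
obs 3: x=5/4 → posterior Inverse-Gamma(6, 537/32)
obs 4: x=-4 → posterior Inverse-Gamma(13/2, 601/32)
obs 5: x=-7/2 → posterior Inverse-Gamma(7, 637/32)

k = 4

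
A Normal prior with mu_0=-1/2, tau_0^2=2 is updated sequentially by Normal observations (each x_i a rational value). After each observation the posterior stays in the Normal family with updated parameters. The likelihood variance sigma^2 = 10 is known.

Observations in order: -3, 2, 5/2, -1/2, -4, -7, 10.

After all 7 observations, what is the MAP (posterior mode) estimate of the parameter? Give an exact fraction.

-5/24

obs 1: x=-3 → posterior Normal(-11/12, 5/3)
obs 2: x=2 → posterior Normal(-1/2, 10/7)
obs 3: x=5/2 → posterior Normal(-1/8, 5/4)
obs 4: x=-1/2 → posterior Normal(-1/6, 10/9)
obs 5: x=-4 → posterior Normal(-11/20, 1)
obs 6: x=-7 → posterior Normal(-25/22, 10/11)
obs 7: x=10 → posterior Normal(-5/24, 5/6)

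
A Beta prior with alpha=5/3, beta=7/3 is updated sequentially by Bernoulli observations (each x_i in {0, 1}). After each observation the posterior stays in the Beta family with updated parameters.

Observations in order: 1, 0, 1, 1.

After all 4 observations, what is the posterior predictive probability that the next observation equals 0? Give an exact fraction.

obs 1: x=1 → posterior Beta(8/3, 7/3)
obs 2: x=0 → posterior Beta(8/3, 10/3)
obs 3: x=1 → posterior Beta(11/3, 10/3)
obs 4: x=1 → posterior Beta(14/3, 10/3)

5/12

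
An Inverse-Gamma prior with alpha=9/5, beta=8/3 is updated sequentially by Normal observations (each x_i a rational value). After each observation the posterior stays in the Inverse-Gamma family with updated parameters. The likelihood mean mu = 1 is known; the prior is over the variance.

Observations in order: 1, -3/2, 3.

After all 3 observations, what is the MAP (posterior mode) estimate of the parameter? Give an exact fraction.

935/516

obs 1: x=1 → posterior Inverse-Gamma(23/10, 8/3)
obs 2: x=-3/2 → posterior Inverse-Gamma(14/5, 139/24)
obs 3: x=3 → posterior Inverse-Gamma(33/10, 187/24)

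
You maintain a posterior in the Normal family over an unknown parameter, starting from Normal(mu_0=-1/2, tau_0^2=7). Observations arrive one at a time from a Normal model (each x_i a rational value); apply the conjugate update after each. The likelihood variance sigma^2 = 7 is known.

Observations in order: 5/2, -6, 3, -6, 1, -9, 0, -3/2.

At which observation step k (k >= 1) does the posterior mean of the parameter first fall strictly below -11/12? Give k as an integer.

obs 1: x=5/2 → posterior Normal(1, 7/2)
obs 2: x=-6 → posterior Normal(-4/3, 7/3)
obs 3: x=3 → posterior Normal(-1/4, 7/4)
obs 4: x=-6 → posterior Normal(-7/5, 7/5)
obs 5: x=1 → posterior Normal(-1, 7/6)
obs 6: x=-9 → posterior Normal(-15/7, 1)
obs 7: x=0 → posterior Normal(-15/8, 7/8)
obs 8: x=-3/2 → posterior Normal(-11/6, 7/9)

k = 2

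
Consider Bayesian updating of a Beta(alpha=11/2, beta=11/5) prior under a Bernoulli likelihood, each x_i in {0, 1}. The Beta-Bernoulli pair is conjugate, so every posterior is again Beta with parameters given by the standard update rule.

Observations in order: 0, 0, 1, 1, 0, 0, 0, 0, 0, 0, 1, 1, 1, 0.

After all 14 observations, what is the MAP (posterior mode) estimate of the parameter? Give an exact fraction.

obs 1: x=0 → posterior Beta(11/2, 16/5)
obs 2: x=0 → posterior Beta(11/2, 21/5)
obs 3: x=1 → posterior Beta(13/2, 21/5)
obs 4: x=1 → posterior Beta(15/2, 21/5)
obs 5: x=0 → posterior Beta(15/2, 26/5)
obs 6: x=0 → posterior Beta(15/2, 31/5)
obs 7: x=0 → posterior Beta(15/2, 36/5)
obs 8: x=0 → posterior Beta(15/2, 41/5)
obs 9: x=0 → posterior Beta(15/2, 46/5)
obs 10: x=0 → posterior Beta(15/2, 51/5)
obs 11: x=1 → posterior Beta(17/2, 51/5)
obs 12: x=1 → posterior Beta(19/2, 51/5)
obs 13: x=1 → posterior Beta(21/2, 51/5)
obs 14: x=0 → posterior Beta(21/2, 56/5)

95/197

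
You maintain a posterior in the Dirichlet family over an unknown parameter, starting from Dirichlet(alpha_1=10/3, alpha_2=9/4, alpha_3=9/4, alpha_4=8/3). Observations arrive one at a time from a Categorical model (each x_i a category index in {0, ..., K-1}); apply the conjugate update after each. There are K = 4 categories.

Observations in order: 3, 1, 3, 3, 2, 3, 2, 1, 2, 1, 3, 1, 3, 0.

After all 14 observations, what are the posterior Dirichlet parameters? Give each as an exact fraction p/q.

alpha_1=13/3, alpha_2=25/4, alpha_3=21/4, alpha_4=26/3

obs 1: x=3 → posterior Dirichlet(10/3, 9/4, 9/4, 11/3)
obs 2: x=1 → posterior Dirichlet(10/3, 13/4, 9/4, 11/3)
obs 3: x=3 → posterior Dirichlet(10/3, 13/4, 9/4, 14/3)
obs 4: x=3 → posterior Dirichlet(10/3, 13/4, 9/4, 17/3)
obs 5: x=2 → posterior Dirichlet(10/3, 13/4, 13/4, 17/3)
obs 6: x=3 → posterior Dirichlet(10/3, 13/4, 13/4, 20/3)
obs 7: x=2 → posterior Dirichlet(10/3, 13/4, 17/4, 20/3)
obs 8: x=1 → posterior Dirichlet(10/3, 17/4, 17/4, 20/3)
obs 9: x=2 → posterior Dirichlet(10/3, 17/4, 21/4, 20/3)
obs 10: x=1 → posterior Dirichlet(10/3, 21/4, 21/4, 20/3)
obs 11: x=3 → posterior Dirichlet(10/3, 21/4, 21/4, 23/3)
obs 12: x=1 → posterior Dirichlet(10/3, 25/4, 21/4, 23/3)
obs 13: x=3 → posterior Dirichlet(10/3, 25/4, 21/4, 26/3)
obs 14: x=0 → posterior Dirichlet(13/3, 25/4, 21/4, 26/3)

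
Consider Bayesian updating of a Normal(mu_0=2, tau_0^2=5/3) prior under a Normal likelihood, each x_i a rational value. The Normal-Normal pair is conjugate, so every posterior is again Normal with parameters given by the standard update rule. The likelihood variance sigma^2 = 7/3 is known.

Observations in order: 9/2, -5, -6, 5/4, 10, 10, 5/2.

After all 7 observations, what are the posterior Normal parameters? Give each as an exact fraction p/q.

obs 1: x=9/2 → posterior Normal(73/24, 35/36)
obs 2: x=-5 → posterior Normal(23/34, 35/51)
obs 3: x=-6 → posterior Normal(-37/44, 35/66)
obs 4: x=5/4 → posterior Normal(-49/108, 35/81)
obs 5: x=10 → posterior Normal(151/128, 35/96)
obs 6: x=10 → posterior Normal(351/148, 35/111)
obs 7: x=5/2 → posterior Normal(401/168, 5/18)

mu_0=401/168, tau_0^2=5/18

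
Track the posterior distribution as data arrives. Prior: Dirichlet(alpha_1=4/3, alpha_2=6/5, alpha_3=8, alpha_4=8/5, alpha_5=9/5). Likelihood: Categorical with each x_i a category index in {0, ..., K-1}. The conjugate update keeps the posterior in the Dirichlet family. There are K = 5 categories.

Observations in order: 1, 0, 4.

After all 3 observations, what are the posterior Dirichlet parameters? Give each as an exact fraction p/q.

alpha_1=7/3, alpha_2=11/5, alpha_3=8, alpha_4=8/5, alpha_5=14/5

obs 1: x=1 → posterior Dirichlet(4/3, 11/5, 8, 8/5, 9/5)
obs 2: x=0 → posterior Dirichlet(7/3, 11/5, 8, 8/5, 9/5)
obs 3: x=4 → posterior Dirichlet(7/3, 11/5, 8, 8/5, 14/5)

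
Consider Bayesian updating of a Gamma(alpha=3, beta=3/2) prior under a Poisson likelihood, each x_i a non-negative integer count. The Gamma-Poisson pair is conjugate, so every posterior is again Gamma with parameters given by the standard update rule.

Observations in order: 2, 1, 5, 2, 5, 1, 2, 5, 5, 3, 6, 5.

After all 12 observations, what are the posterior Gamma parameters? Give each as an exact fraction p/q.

alpha=45, beta=27/2

obs 1: x=2 → posterior Gamma(5, 5/2)
obs 2: x=1 → posterior Gamma(6, 7/2)
obs 3: x=5 → posterior Gamma(11, 9/2)
obs 4: x=2 → posterior Gamma(13, 11/2)
obs 5: x=5 → posterior Gamma(18, 13/2)
obs 6: x=1 → posterior Gamma(19, 15/2)
obs 7: x=2 → posterior Gamma(21, 17/2)
obs 8: x=5 → posterior Gamma(26, 19/2)
obs 9: x=5 → posterior Gamma(31, 21/2)
obs 10: x=3 → posterior Gamma(34, 23/2)
obs 11: x=6 → posterior Gamma(40, 25/2)
obs 12: x=5 → posterior Gamma(45, 27/2)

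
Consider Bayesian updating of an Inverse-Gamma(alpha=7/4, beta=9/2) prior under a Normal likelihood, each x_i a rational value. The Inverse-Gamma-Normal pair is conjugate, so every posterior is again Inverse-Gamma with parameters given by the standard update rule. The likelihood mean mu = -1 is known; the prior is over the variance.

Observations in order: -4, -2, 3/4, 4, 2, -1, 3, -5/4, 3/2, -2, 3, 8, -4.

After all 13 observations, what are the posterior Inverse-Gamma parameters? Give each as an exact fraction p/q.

alpha=33/4, beta=1483/16

obs 1: x=-4 → posterior Inverse-Gamma(9/4, 9)
obs 2: x=-2 → posterior Inverse-Gamma(11/4, 19/2)
obs 3: x=3/4 → posterior Inverse-Gamma(13/4, 353/32)
obs 4: x=4 → posterior Inverse-Gamma(15/4, 753/32)
obs 5: x=2 → posterior Inverse-Gamma(17/4, 897/32)
obs 6: x=-1 → posterior Inverse-Gamma(19/4, 897/32)
obs 7: x=3 → posterior Inverse-Gamma(21/4, 1153/32)
obs 8: x=-5/4 → posterior Inverse-Gamma(23/4, 577/16)
obs 9: x=3/2 → posterior Inverse-Gamma(25/4, 627/16)
obs 10: x=-2 → posterior Inverse-Gamma(27/4, 635/16)
obs 11: x=3 → posterior Inverse-Gamma(29/4, 763/16)
obs 12: x=8 → posterior Inverse-Gamma(31/4, 1411/16)
obs 13: x=-4 → posterior Inverse-Gamma(33/4, 1483/16)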